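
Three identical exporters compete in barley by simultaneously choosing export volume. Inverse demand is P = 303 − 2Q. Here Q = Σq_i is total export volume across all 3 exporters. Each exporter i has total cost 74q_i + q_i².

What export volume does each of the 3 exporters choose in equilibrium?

A representative exporter's profit is π_i = q_i(303 − 2Q) − 74q_i − q_i², with Q = q_i + Σ_{j≠i} q_j.
First-order condition: 229 − 6q_i − 2Σ_{j≠i} q_j = 0.
In a symmetric equilibrium every exporter chooses the same q, so Σ_{j≠i} q_j = 2q. The condition becomes 229 − 10q = 0, giving q = 229/10 = 22.9.

22.9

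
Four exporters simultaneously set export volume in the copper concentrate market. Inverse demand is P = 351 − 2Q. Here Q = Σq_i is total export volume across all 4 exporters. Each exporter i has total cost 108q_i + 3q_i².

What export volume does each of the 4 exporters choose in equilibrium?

15.1875

A representative exporter's profit is π_i = q_i(351 − 2Q) − 108q_i − 3q_i², with Q = q_i + Σ_{j≠i} q_j.
First-order condition: 243 − 10q_i − 2Σ_{j≠i} q_j = 0.
Imposing symmetry (q_j = q for all j) turns Σ_{j≠i} q_j into 3q, so 243 = 16q and q = 15.1875.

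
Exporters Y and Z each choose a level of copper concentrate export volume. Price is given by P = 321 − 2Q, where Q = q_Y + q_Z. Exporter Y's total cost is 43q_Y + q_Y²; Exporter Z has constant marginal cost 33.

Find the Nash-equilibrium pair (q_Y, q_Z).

Exporter Y's profit: π = q_Y(321 − 2(q_Y + q_Z)) − 43q_Y − q_Y².
∂π/∂q_Y = 278 − 6q_Y − 2q_Z = 0, so q_Y = 139/3 − (1/3)q_Z.
For Z: ∂π/∂q_Z = 288 − 4q_Z − 2q_Y = 0 ⇒ q_Z = 72 − 0.5q_Y.
Solving the two reaction functions simultaneously: (1 − (−1/3)(−0.5))q_Y = 139/3 − (1/3)·72, so (5/6)q_Y = 67/3 and q_Y = 26.8.
Then q_Z = 72 − 0.5·26.8 = 58.6.

26.8, 58.6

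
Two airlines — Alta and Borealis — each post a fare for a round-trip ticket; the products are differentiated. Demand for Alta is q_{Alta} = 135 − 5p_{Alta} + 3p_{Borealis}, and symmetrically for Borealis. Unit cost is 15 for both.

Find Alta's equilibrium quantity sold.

75

Alta's profit: π = (p_{Alta} − 15)(135 − 5p_{Alta} + 3p_{Borealis}).
∂π/∂p_{Alta} = 210 − 10p_{Alta} + 3p_{Borealis} = 0 ⇒ p_{Alta} = 21 + 0.3p_{Borealis}.
Setting p_{Alta} = p_{Borealis} in the reaction function: p_{Alta} = 21 + 0.3p_{Alta}, so p_{Alta} = 21 / 0.7 = 30.
q_{Alta} = 135 − 5·30 + 3·30 = 75.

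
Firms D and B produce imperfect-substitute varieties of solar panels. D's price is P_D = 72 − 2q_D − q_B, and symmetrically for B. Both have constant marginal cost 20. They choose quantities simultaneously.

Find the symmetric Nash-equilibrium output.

Firm D's profit: π = q_D(72 − 2q_D − q_B) − 20q_D.
∂π/∂q_D = 52 − 4q_D − q_B = 0 ⇒ q_D = 13 − 0.25q_B.
Setting q_D = q_B in the reaction function: q_D = 13 − 0.25q_D, so q_D = 13 / 1.25 = 10.4.

10.4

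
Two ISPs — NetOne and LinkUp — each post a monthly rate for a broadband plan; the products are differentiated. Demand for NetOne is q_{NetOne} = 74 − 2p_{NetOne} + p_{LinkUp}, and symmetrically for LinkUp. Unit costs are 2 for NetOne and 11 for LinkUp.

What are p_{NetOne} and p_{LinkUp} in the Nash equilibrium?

NetOne's profit: π = (p_{NetOne} − 2)(74 − 2p_{NetOne} + p_{LinkUp}).
∂π/∂p_{NetOne} = 78 − 4p_{NetOne} + p_{LinkUp} = 0 ⇒ p_{NetOne} = 19.5 + 0.25p_{LinkUp}.
Similarly p_{LinkUp} = 24 + 0.25p_{NetOne}.
Plugging p_{LinkUp} into NetOne's best response: p_{NetOne} = 19.5 + 0.25(24 + 0.25p_{NetOne}) ⇒ 0.9375p_{NetOne} = 25.5, so p_{NetOne} = 27.2.
Then p_{LinkUp} = 24 + 0.25·27.2 = 30.8.

27.2, 30.8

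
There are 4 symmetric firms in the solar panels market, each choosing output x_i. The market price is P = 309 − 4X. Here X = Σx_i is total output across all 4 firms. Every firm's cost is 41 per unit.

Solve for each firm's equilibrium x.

A representative firm's profit is π_i = x_i(309 − 4X) − 41x_i, with X = x_i + Σ_{j≠i} x_j.
First-order condition: 268 − 8x_i − 4Σ_{j≠i} x_j = 0.
In a symmetric equilibrium every firm chooses the same x, so Σ_{j≠i} x_j = 3x. The condition becomes 268 − 20x = 0, giving x = 268/20 = 13.4.

13.4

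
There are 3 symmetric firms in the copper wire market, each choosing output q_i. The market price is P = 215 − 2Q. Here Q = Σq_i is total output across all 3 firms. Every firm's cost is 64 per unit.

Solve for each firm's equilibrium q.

A representative firm's profit is π_i = q_i(215 − 2Q) − 64q_i, with Q = q_i + Σ_{j≠i} q_j.
First-order condition: 151 − 4q_i − 2Σ_{j≠i} q_j = 0.
In a symmetric equilibrium every firm chooses the same q, so Σ_{j≠i} q_j = 2q. The condition becomes 151 − 8q = 0, giving q = 151/8 = 18.875.

18.875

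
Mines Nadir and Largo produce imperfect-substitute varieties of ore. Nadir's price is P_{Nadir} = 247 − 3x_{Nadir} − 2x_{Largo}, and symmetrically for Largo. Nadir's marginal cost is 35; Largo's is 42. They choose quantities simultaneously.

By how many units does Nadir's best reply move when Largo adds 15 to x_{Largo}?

Mine Nadir's profit: π = x_{Nadir}(247 − 3x_{Nadir} − 2x_{Largo}) − 35x_{Nadir}.
∂π/∂x_{Nadir} = 212 − 6x_{Nadir} − 2x_{Largo} = 0 ⇒ x_{Nadir} = 106/3 − (1/3)x_{Largo}.
The reaction-function slope is −1/3, so a 15-unit rise in x_{Largo} moves x_{Nadir} by −1/3 × 15 = −5. Nadir's best response falls — the actions are strategic substitutes.

-5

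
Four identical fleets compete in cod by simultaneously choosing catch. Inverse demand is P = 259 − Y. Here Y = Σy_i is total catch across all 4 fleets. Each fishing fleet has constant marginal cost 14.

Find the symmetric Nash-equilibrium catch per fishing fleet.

A representative fishing fleet's profit is π_i = y_i(259 − Y) − 14y_i, with Y = y_i + Σ_{j≠i} y_j.
First-order condition: 245 − 2y_i − Σ_{j≠i} y_j = 0.
Imposing symmetry (y_j = y for all j) turns Σ_{j≠i} y_j into 3y, so 245 = 5y and y = 49.

49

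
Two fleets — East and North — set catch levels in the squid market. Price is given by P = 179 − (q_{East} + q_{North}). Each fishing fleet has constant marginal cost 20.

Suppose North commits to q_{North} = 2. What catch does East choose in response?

Fishing fleet East's profit: π = q_{East}(179 − (q_{East} + q_{North})) − 20q_{East}.
∂π/∂q_{East} = 159 − 2q_{East} − q_{North} = 0, so q_{East} = 79.5 − 0.5q_{North}.
At q_{North} = 2: q_{East} = 79.5 − 0.5·2 = 78.5.

78.5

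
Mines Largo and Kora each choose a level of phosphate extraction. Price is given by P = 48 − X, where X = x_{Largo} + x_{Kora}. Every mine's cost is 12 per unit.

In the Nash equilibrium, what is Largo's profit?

144

Mine Largo's profit: π = x_{Largo}(48 − (x_{Largo} + x_{Kora})) − 12x_{Largo}.
∂π/∂x_{Largo} = 36 − 2x_{Largo} − x_{Kora} = 0, so x_{Largo} = 18 − 0.5x_{Kora}.
Setting x_{Largo} = x_{Kora} in the reaction function: x_{Largo} = 18 − 0.5x_{Largo}, so x_{Largo} = 18 / 1.5 = 12.
Price P = 48 − 24 = 24.
Largo's profit: (24 − 12)·12 = 144.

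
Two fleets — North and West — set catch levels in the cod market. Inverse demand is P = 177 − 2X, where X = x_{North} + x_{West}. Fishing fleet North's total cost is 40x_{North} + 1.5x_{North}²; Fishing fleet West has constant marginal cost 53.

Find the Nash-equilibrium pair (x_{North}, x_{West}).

Fishing fleet North's profit: π = x_{North}(177 − 2(x_{North} + x_{West})) − 40x_{North} − 1.5x_{North}².
∂π/∂x_{North} = 137 − 7x_{North} − 2x_{West} = 0, so x_{North} = 137/7 − (2/7)x_{West}.
For West: ∂π/∂x_{West} = 124 − 4x_{West} − 2x_{North} = 0 ⇒ x_{West} = 31 − 0.5x_{North}.
Solving the two reaction functions simultaneously: (1 − (−2/7)(−0.5))x_{North} = 137/7 − (2/7)·31, so (6/7)x_{North} = 75/7 and x_{North} = 12.5.
Then x_{West} = 31 − 0.5·12.5 = 24.75.

12.5, 24.75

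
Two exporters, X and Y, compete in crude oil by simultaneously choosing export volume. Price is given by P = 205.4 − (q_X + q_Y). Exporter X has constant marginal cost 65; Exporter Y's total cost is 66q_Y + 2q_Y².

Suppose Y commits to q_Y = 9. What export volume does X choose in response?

Exporter X's profit: π = q_X(205.4 − (q_X + q_Y)) − 65q_X.
∂π/∂q_X = 140.4 − 2q_X − q_Y = 0, so q_X = 70.2 − 0.5q_Y.
At q_Y = 9: q_X = 70.2 − 0.5·9 = 65.7.

65.7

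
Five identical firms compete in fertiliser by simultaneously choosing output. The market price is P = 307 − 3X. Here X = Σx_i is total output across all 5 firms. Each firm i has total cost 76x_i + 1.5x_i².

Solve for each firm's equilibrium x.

11

A representative firm's profit is π_i = x_i(307 − 3X) − 76x_i − 1.5x_i², with X = x_i + Σ_{j≠i} x_j.
First-order condition: 231 − 9x_i − 3Σ_{j≠i} x_j = 0.
In a symmetric equilibrium every firm chooses the same x, so Σ_{j≠i} x_j = 4x. The condition becomes 231 − 21x = 0, giving x = 231/21 = 11.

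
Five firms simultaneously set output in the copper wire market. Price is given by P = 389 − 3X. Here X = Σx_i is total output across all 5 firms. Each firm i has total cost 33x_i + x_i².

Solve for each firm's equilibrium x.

17.8

A representative firm's profit is π_i = x_i(389 − 3X) − 33x_i − x_i², with X = x_i + Σ_{j≠i} x_j.
First-order condition: 356 − 8x_i − 3Σ_{j≠i} x_j = 0.
In a symmetric equilibrium every firm chooses the same x, so Σ_{j≠i} x_j = 4x. The condition becomes 356 − 20x = 0, giving x = 356/20 = 17.8.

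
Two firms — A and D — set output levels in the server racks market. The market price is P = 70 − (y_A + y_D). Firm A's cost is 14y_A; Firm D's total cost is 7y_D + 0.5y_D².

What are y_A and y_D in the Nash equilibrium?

21, 14

Firm A's profit: π = y_A(70 − (y_A + y_D)) − 14y_A.
∂π/∂y_A = 56 − 2y_A − y_D = 0, so y_A = 28 − 0.5y_D.
For D: ∂π/∂y_D = 63 − 3y_D − y_A = 0 ⇒ y_D = 21 − (1/3)y_A.
Plugging y_D into A's best response: y_A = 28 − 0.5(21 − (1/3)y_A) ⇒ (5/6)y_A = 17.5, so y_A = 21.
Then y_D = 21 − (1/3)·21 = 14.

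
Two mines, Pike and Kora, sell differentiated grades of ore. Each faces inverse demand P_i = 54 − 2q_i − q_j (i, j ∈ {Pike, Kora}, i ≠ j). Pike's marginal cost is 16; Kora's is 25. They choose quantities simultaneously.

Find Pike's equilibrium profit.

134.48

Mine Pike's profit: π = q_{Pike}(54 − 2q_{Pike} − q_{Kora}) − 16q_{Pike}.
∂π/∂q_{Pike} = 38 − 4q_{Pike} − q_{Kora} = 0 ⇒ q_{Pike} = 9.5 − 0.25q_{Kora}.
Similarly q_{Kora} = 7.25 − 0.25q_{Pike}.
Plugging q_{Kora} into Pike's best response: q_{Pike} = 9.5 − 0.25(7.25 − 0.25q_{Pike}) ⇒ 0.9375q_{Pike} = 7.6875, so q_{Pike} = 8.2.
Then q_{Kora} = 7.25 − 0.25·8.2 = 5.2.
P_{Pike} = 54 − 2·8.2 − 5.2 = 32.4.
Profit = (32.4 − 16)·8.2 = 134.48.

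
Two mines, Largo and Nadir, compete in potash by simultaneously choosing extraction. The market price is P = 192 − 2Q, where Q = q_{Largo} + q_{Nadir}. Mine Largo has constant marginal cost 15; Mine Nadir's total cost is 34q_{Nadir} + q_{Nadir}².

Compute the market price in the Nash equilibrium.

Mine Largo's profit: π = q_{Largo}(192 − 2(q_{Largo} + q_{Nadir})) − 15q_{Largo}.
∂π/∂q_{Largo} = 177 − 4q_{Largo} − 2q_{Nadir} = 0, so q_{Largo} = 44.25 − 0.5q_{Nadir}.
For Nadir: ∂π/∂q_{Nadir} = 158 − 6q_{Nadir} − 2q_{Largo} = 0 ⇒ q_{Nadir} = 79/3 − (1/3)q_{Largo}.
Substituting the second reaction function into the first: q_{Largo} = 44.25 − 0.5(79/3 − (1/3)q_{Largo}), which gives (5/6)q_{Largo} = 373/12 ⇒ q_{Largo} = 37.3.
Then q_{Nadir} = 79/3 − (1/3)·37.3 = 13.9.
Equilibrium price: P = 192 − 2·51.2 = 89.6.

89.6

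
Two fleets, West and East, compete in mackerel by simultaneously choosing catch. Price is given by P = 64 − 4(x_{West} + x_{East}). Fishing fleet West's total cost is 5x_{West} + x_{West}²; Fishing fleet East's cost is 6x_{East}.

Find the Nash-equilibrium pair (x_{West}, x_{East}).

Fishing fleet West's profit: π = x_{West}(64 − 4(x_{West} + x_{East})) − 5x_{West} − x_{West}².
∂π/∂x_{West} = 59 − 10x_{West} − 4x_{East} = 0, so x_{West} = 5.9 − 0.4x_{East}.
For East: ∂π/∂x_{East} = 58 − 8x_{East} − 4x_{West} = 0 ⇒ x_{East} = 7.25 − 0.5x_{West}.
Plugging x_{East} into West's best response: x_{West} = 5.9 − 0.4(7.25 − 0.5x_{West}) ⇒ 0.8x_{West} = 3, so x_{West} = 3.75.
Then x_{East} = 7.25 − 0.5·3.75 = 5.375.

3.75, 5.375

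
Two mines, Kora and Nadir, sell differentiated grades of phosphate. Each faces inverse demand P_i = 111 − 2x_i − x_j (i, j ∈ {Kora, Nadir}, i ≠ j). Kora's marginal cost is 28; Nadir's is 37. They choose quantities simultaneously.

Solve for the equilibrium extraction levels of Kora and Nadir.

17.2, 14.2

Mine Kora's profit: π = x_{Kora}(111 − 2x_{Kora} − x_{Nadir}) − 28x_{Kora}.
∂π/∂x_{Kora} = 83 − 4x_{Kora} − x_{Nadir} = 0 ⇒ x_{Kora} = 20.75 − 0.25x_{Nadir}.
Similarly x_{Nadir} = 18.5 − 0.25x_{Kora}.
Solving the two reaction functions simultaneously: (1 − (−0.25)(−0.25))x_{Kora} = 20.75 − 0.25·18.5, so 0.9375x_{Kora} = 16.125 and x_{Kora} = 17.2.
Then x_{Nadir} = 18.5 − 0.25·17.2 = 14.2.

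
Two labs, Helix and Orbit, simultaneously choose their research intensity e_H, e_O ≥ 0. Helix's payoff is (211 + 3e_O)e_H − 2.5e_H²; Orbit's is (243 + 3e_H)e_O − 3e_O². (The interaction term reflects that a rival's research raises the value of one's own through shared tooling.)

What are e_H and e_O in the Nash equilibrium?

95, 88

Expanding Helix's payoff: 211e_H + 3e_Oe_H − 2.5e_H².
∂π/∂e_H = 211 + 3e_O − 5e_H = 0, so e_H = 42.2 + 0.6e_O.
Likewise for Orbit: e_O = 40.5 + 0.5e_H.
Substituting the second reaction function into the first: e_H = 42.2 + 0.6(40.5 + 0.5e_H), which gives 0.7e_H = 66.5 ⇒ e_H = 95.
Then e_O = 40.5 + 0.5·95 = 88.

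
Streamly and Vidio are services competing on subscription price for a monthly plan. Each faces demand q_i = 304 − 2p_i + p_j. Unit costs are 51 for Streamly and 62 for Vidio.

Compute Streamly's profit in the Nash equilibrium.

Streamly's profit: π = (p_{Streamly} − 51)(304 − 2p_{Streamly} + p_{Vidio}).
∂π/∂p_{Streamly} = 406 − 4p_{Streamly} + p_{Vidio} = 0 ⇒ p_{Streamly} = 101.5 + 0.25p_{Vidio}.
Similarly p_{Vidio} = 107 + 0.25p_{Streamly}.
Plugging p_{Vidio} into Streamly's best response: p_{Streamly} = 101.5 + 0.25(107 + 0.25p_{Streamly}) ⇒ 0.9375p_{Streamly} = 128.25, so p_{Streamly} = 136.8.
Then p_{Vidio} = 107 + 0.25·136.8 = 141.2.
q_{Streamly} = 304 − 2·136.8 + 141.2 = 171.6.
Profit = (136.8 − 51)·171.6 = 14723.28.

14723.28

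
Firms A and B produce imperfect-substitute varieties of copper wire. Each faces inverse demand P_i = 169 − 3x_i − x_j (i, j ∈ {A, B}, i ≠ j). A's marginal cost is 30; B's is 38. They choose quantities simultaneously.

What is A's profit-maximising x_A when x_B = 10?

Firm A's profit: π = x_A(169 − 3x_A − x_B) − 30x_A.
∂π/∂x_A = 139 − 6x_A − x_B = 0 ⇒ x_A = 139/6 − (1/6)x_B.
At x_B = 10: x_A = 139/6 − (1/6)·10 = 21.5.

21.5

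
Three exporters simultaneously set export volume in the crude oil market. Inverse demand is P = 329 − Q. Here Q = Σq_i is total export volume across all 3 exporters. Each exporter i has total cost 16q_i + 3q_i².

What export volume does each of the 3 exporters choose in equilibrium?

A representative exporter's profit is π_i = q_i(329 − Q) − 16q_i − 3q_i², with Q = q_i + Σ_{j≠i} q_j.
First-order condition: 313 − 8q_i − Σ_{j≠i} q_j = 0.
Imposing symmetry (q_j = q for all j) turns Σ_{j≠i} q_j into 2q, so 313 = 10q and q = 31.3.

31.3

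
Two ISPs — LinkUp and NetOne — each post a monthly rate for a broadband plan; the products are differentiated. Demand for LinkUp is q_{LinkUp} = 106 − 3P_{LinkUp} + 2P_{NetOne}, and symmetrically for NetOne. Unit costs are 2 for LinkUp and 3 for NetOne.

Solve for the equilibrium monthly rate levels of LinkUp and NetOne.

LinkUp's profit: π = (P_{LinkUp} − 2)(106 − 3P_{LinkUp} + 2P_{NetOne}).
∂π/∂P_{LinkUp} = 112 − 6P_{LinkUp} + 2P_{NetOne} = 0 ⇒ P_{LinkUp} = 56/3 + (1/3)P_{NetOne}.
Similarly P_{NetOne} = 115/6 + (1/3)P_{LinkUp}.
Substituting the second reaction function into the first: P_{LinkUp} = 56/3 + (1/3)(115/6 + (1/3)P_{LinkUp}), which gives (8/9)P_{LinkUp} = 451/18 ⇒ P_{LinkUp} = 28.1875.
Then P_{NetOne} = 115/6 + (1/3)·28.1875 = 28.5625.

28.1875, 28.5625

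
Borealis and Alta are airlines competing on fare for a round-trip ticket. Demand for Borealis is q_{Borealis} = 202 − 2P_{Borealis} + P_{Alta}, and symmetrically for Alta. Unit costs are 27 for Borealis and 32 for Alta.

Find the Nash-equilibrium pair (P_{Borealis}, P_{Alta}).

Borealis's profit: π = (P_{Borealis} − 27)(202 − 2P_{Borealis} + P_{Alta}).
∂π/∂P_{Borealis} = 256 − 4P_{Borealis} + P_{Alta} = 0 ⇒ P_{Borealis} = 64 + 0.25P_{Alta}.
Similarly P_{Alta} = 66.5 + 0.25P_{Borealis}.
Solving the two reaction functions simultaneously: (1 − (0.25)(0.25))P_{Borealis} = 64 + 0.25·66.5, so 0.9375P_{Borealis} = 80.625 and P_{Borealis} = 86.
Then P_{Alta} = 66.5 + 0.25·86 = 88.

86, 88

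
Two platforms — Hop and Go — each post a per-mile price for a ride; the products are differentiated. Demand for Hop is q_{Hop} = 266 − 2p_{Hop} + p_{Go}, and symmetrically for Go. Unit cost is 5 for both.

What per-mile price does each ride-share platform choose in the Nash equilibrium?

92

Hop's profit: π = (p_{Hop} − 5)(266 − 2p_{Hop} + p_{Go}).
∂π/∂p_{Hop} = 276 − 4p_{Hop} + p_{Go} = 0 ⇒ p_{Hop} = 69 + 0.25p_{Go}.
The game is symmetric, so in equilibrium p_{Go} = p_{Hop}: the reaction function gives 0.75p_{Hop} = 69, hence p_{Hop} = 92.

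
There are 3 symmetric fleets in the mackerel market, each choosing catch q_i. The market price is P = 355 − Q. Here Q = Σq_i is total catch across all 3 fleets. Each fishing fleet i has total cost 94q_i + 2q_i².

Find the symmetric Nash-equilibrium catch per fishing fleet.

32.625

A representative fishing fleet's profit is π_i = q_i(355 − Q) − 94q_i − 2q_i², with Q = q_i + Σ_{j≠i} q_j.
First-order condition: 261 − 6q_i − Σ_{j≠i} q_j = 0.
With identical fishing fleets, set every q_j = q: then 261 − 6q − 2q = 0, i.e. q = 261/8 = 32.625.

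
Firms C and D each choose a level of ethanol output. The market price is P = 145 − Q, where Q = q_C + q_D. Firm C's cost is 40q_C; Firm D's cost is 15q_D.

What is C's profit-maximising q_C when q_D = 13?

46

Firm C's profit: π = q_C(145 − (q_C + q_D)) − 40q_C.
∂π/∂q_C = 105 − 2q_C − q_D = 0, so q_C = 52.5 − 0.5q_D.
At q_D = 13: q_C = 52.5 − 0.5·13 = 46.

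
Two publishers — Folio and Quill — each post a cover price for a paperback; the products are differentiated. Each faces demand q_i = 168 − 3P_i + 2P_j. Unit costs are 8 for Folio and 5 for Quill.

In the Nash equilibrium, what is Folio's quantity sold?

118.3125

Folio's profit: π = (P_{Folio} − 8)(168 − 3P_{Folio} + 2P_{Quill}).
∂π/∂P_{Folio} = 192 − 6P_{Folio} + 2P_{Quill} = 0 ⇒ P_{Folio} = 32 + (1/3)P_{Quill}.
Similarly P_{Quill} = 30.5 + (1/3)P_{Folio}.
Plugging P_{Quill} into Folio's best response: P_{Folio} = 32 + (1/3)(30.5 + (1/3)P_{Folio}) ⇒ (8/9)P_{Folio} = 253/6, so P_{Folio} = 47.4375.
Then P_{Quill} = 30.5 + (1/3)·47.4375 = 46.3125.
q_{Folio} = 168 − 3·47.4375 + 2·46.3125 = 118.3125.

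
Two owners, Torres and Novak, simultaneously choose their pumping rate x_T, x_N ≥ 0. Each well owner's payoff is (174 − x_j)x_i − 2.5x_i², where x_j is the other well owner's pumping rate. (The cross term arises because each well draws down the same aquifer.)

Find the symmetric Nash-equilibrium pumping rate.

29

Torres's payoff is (174 − x_N)x_T − 2.5x_T².
∂π/∂x_T = 174 − x_N − 5x_T = 0, so x_T = 34.8 − 0.2x_N.
By symmetry x_N = x_T; substituting into the reaction function, 1.2x_T = 34.8 and x_T = 29.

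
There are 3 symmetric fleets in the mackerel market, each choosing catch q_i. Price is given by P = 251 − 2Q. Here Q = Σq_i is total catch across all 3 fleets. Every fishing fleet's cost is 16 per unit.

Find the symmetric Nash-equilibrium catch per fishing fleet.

A representative fishing fleet's profit is π_i = q_i(251 − 2Q) − 16q_i, with Q = q_i + Σ_{j≠i} q_j.
First-order condition: 235 − 4q_i − 2Σ_{j≠i} q_j = 0.
Imposing symmetry (q_j = q for all j) turns Σ_{j≠i} q_j into 2q, so 235 = 8q and q = 29.375.

29.375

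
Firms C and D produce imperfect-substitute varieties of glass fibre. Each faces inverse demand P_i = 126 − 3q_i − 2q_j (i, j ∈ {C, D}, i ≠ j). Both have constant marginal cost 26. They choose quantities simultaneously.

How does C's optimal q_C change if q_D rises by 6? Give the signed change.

Firm C's profit: π = q_C(126 − 3q_C − 2q_D) − 26q_C.
∂π/∂q_C = 100 − 6q_C − 2q_D = 0 ⇒ q_C = 50/3 − (1/3)q_D.
The reaction-function slope is −1/3, so a 6-unit rise in q_D moves q_C by −1/3 × 6 = −2. C's best response falls — the actions are strategic substitutes.

-2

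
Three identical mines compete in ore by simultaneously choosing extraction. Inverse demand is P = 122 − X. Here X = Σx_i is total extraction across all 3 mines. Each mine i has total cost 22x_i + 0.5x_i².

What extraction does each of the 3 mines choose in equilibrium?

A representative mine's profit is π_i = x_i(122 − X) − 22x_i − 0.5x_i², with X = x_i + Σ_{j≠i} x_j.
First-order condition: 100 − 3x_i − Σ_{j≠i} x_j = 0.
Imposing symmetry (x_j = x for all j) turns Σ_{j≠i} x_j into 2x, so 100 = 5x and x = 20.

20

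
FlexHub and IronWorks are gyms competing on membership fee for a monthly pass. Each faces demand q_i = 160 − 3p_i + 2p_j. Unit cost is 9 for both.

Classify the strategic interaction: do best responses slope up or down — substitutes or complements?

strategic complements

FlexHub's profit: π = (p_{FlexHub} − 9)(160 − 3p_{FlexHub} + 2p_{IronWorks}).
∂π/∂p_{FlexHub} = 187 − 6p_{FlexHub} + 2p_{IronWorks} = 0 ⇒ p_{FlexHub} = 187/6 + (1/3)p_{IronWorks}.
The best-response slope dp_{FlexHub}/dp_{IronWorks} = 1/3 > 0: the reaction function is upward-sloping, so the choices are strategic complements.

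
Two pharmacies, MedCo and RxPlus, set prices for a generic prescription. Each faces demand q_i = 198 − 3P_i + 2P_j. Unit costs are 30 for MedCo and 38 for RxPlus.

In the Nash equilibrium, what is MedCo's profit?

5676.75

MedCo's profit: π = (P_{MedCo} − 30)(198 − 3P_{MedCo} + 2P_{RxPlus}).
∂π/∂P_{MedCo} = 288 − 6P_{MedCo} + 2P_{RxPlus} = 0 ⇒ P_{MedCo} = 48 + (1/3)P_{RxPlus}.
Similarly P_{RxPlus} = 52 + (1/3)P_{MedCo}.
Substituting the second reaction function into the first: P_{MedCo} = 48 + (1/3)(52 + (1/3)P_{MedCo}), which gives (8/9)P_{MedCo} = 196/3 ⇒ P_{MedCo} = 73.5.
Then P_{RxPlus} = 52 + (1/3)·73.5 = 76.5.
q_{MedCo} = 198 − 3·73.5 + 2·76.5 = 130.5.
Profit = (73.5 − 30)·130.5 = 5676.75.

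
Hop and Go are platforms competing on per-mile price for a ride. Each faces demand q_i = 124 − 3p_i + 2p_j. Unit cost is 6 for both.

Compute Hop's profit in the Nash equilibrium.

Hop's profit: π = (p_{Hop} − 6)(124 − 3p_{Hop} + 2p_{Go}).
∂π/∂p_{Hop} = 142 − 6p_{Hop} + 2p_{Go} = 0 ⇒ p_{Hop} = 71/3 + (1/3)p_{Go}.
Setting p_{Hop} = p_{Go} in the reaction function: p_{Hop} = 71/3 + (1/3)p_{Hop}, so p_{Hop} = (71/3) / (2/3) = 35.5.
q_{Hop} = 124 − 3·35.5 + 2·35.5 = 88.5.
Profit = (35.5 − 6)·88.5 = 2610.75.

2610.75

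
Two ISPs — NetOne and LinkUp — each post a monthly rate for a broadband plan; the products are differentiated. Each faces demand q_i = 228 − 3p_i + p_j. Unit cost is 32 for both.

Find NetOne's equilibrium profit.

NetOne's profit: π = (p_{NetOne} − 32)(228 − 3p_{NetOne} + p_{LinkUp}).
∂π/∂p_{NetOne} = 324 − 6p_{NetOne} + p_{LinkUp} = 0 ⇒ p_{NetOne} = 54 + (1/6)p_{LinkUp}.
By symmetry p_{LinkUp} = p_{NetOne}; substituting into the reaction function, (5/6)p_{NetOne} = 54 and p_{NetOne} = 64.8.
q_{NetOne} = 228 − 3·64.8 + 64.8 = 98.4.
Profit = (64.8 − 32)·98.4 = 3227.52.

3227.52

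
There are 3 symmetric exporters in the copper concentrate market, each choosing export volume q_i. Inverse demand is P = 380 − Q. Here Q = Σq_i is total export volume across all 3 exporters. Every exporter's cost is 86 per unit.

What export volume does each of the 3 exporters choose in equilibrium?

A representative exporter's profit is π_i = q_i(380 − Q) − 86q_i, with Q = q_i + Σ_{j≠i} q_j.
First-order condition: 294 − 2q_i − Σ_{j≠i} q_j = 0.
With identical exporters, set every q_j = q: then 294 − 2q − 2q = 0, i.e. q = 294/4 = 73.5.

73.5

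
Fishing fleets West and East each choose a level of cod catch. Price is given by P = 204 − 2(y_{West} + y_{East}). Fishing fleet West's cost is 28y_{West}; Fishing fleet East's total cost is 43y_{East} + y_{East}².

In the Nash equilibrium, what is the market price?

101.4

Fishing fleet West's profit: π = y_{West}(204 − 2(y_{West} + y_{East})) − 28y_{West}.
∂π/∂y_{West} = 176 − 4y_{West} − 2y_{East} = 0, so y_{West} = 44 − 0.5y_{East}.
For East: ∂π/∂y_{East} = 161 − 6y_{East} − 2y_{West} = 0 ⇒ y_{East} = 161/6 − (1/3)y_{West}.
Substituting the second reaction function into the first: y_{West} = 44 − 0.5(161/6 − (1/3)y_{West}), which gives (5/6)y_{West} = 367/12 ⇒ y_{West} = 36.7.
Then y_{East} = 161/6 − (1/3)·36.7 = 14.6.
Equilibrium price: P = 204 − 2·51.3 = 101.4.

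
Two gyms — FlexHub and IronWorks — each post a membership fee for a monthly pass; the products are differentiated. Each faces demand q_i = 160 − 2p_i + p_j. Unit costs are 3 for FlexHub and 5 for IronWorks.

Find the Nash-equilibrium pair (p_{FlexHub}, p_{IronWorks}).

FlexHub's profit: π = (p_{FlexHub} − 3)(160 − 2p_{FlexHub} + p_{IronWorks}).
∂π/∂p_{FlexHub} = 166 − 4p_{FlexHub} + p_{IronWorks} = 0 ⇒ p_{FlexHub} = 41.5 + 0.25p_{IronWorks}.
Similarly p_{IronWorks} = 42.5 + 0.25p_{FlexHub}.
Substituting the second reaction function into the first: p_{FlexHub} = 41.5 + 0.25(42.5 + 0.25p_{FlexHub}), which gives 0.9375p_{FlexHub} = 52.125 ⇒ p_{FlexHub} = 55.6.
Then p_{IronWorks} = 42.5 + 0.25·55.6 = 56.4.

55.6, 56.4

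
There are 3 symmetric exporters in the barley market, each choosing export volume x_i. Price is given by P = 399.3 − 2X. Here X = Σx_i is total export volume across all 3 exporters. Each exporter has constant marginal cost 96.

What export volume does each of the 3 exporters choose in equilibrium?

37.9125

A representative exporter's profit is π_i = x_i(399.3 − 2X) − 96x_i, with X = x_i + Σ_{j≠i} x_j.
First-order condition: 303.3 − 4x_i − 2Σ_{j≠i} x_j = 0.
In a symmetric equilibrium every exporter chooses the same x, so Σ_{j≠i} x_j = 2x. The condition becomes 303.3 − 8x = 0, giving x = 303.3/8 = 37.9125.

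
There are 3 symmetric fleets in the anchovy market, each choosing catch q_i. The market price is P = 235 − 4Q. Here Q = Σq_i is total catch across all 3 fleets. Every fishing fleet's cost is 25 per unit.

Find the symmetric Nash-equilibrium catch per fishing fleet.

13.125

A representative fishing fleet's profit is π_i = q_i(235 − 4Q) − 25q_i, with Q = q_i + Σ_{j≠i} q_j.
First-order condition: 210 − 8q_i − 4Σ_{j≠i} q_j = 0.
In a symmetric equilibrium every fishing fleet chooses the same q, so Σ_{j≠i} q_j = 2q. The condition becomes 210 − 16q = 0, giving q = 210/16 = 13.125.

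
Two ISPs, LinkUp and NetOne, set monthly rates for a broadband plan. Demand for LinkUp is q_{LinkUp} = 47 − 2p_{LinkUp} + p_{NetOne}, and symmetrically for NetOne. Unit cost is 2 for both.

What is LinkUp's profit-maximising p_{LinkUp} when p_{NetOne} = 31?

LinkUp's profit: π = (p_{LinkUp} − 2)(47 − 2p_{LinkUp} + p_{NetOne}).
∂π/∂p_{LinkUp} = 51 − 4p_{LinkUp} + p_{NetOne} = 0 ⇒ p_{LinkUp} = 12.75 + 0.25p_{NetOne}.
At p_{NetOne} = 31: p_{LinkUp} = 12.75 + 0.25·31 = 20.5.

20.5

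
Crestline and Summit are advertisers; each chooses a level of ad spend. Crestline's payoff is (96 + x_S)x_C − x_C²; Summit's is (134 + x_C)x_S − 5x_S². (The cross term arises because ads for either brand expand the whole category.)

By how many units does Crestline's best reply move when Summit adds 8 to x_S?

Expanding Crestline's payoff: 96x_C + x_Sx_C − x_C².
∂π/∂x_C = 96 + x_S − 2x_C = 0, so x_C = 48 + 0.5x_S.
The reaction-function slope is 0.5, so an 8-unit rise in x_S moves x_C by 0.5 × 8 = 4. Crestline's best response rises — the actions are strategic complements.

4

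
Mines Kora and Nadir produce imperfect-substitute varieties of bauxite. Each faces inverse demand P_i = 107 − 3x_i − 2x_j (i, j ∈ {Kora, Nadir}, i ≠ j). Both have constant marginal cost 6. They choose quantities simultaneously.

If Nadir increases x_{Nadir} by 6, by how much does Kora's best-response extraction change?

-2

Mine Kora's profit: π = x_{Kora}(107 − 3x_{Kora} − 2x_{Nadir}) − 6x_{Kora}.
∂π/∂x_{Kora} = 101 − 6x_{Kora} − 2x_{Nadir} = 0 ⇒ x_{Kora} = 101/6 − (1/3)x_{Nadir}.
The reaction-function slope is −1/3, so a 6-unit rise in x_{Nadir} moves x_{Kora} by −1/3 × 6 = −2. Kora's best response falls — the actions are strategic substitutes.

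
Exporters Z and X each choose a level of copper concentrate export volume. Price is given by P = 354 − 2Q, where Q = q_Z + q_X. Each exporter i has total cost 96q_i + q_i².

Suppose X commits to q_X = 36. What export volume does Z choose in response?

31

Exporter Z's profit: π = q_Z(354 − 2(q_Z + q_X)) − 96q_Z − q_Z².
∂π/∂q_Z = 258 − 6q_Z − 2q_X = 0, so q_Z = 43 − (1/3)q_X.
At q_X = 36: q_Z = 43 − (1/3)·36 = 31.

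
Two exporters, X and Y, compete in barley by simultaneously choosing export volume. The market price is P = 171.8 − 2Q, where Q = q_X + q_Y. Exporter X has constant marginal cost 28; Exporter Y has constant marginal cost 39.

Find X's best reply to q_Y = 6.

Exporter X's profit: π = q_X(171.8 − 2(q_X + q_Y)) − 28q_X.
∂π/∂q_X = 143.8 − 4q_X − 2q_Y = 0, so q_X = 35.95 − 0.5q_Y.
At q_Y = 6: q_X = 35.95 − 0.5·6 = 32.95.

32.95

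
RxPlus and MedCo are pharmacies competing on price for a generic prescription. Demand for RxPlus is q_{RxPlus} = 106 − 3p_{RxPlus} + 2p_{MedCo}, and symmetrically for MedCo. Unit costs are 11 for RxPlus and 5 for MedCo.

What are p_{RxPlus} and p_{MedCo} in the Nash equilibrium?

RxPlus's profit: π = (p_{RxPlus} − 11)(106 − 3p_{RxPlus} + 2p_{MedCo}).
∂π/∂p_{RxPlus} = 139 − 6p_{RxPlus} + 2p_{MedCo} = 0 ⇒ p_{RxPlus} = 139/6 + (1/3)p_{MedCo}.
Similarly p_{MedCo} = 121/6 + (1/3)p_{RxPlus}.
Plugging p_{MedCo} into RxPlus's best response: p_{RxPlus} = 139/6 + (1/3)(121/6 + (1/3)p_{RxPlus}) ⇒ (8/9)p_{RxPlus} = 269/9, so p_{RxPlus} = 33.625.
Then p_{MedCo} = 121/6 + (1/3)·33.625 = 31.375.

33.625, 31.375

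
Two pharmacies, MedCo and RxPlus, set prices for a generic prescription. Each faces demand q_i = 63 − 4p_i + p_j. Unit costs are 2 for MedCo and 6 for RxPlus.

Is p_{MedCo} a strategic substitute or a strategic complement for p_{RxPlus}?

strategic complements

MedCo's profit: π = (p_{MedCo} − 2)(63 − 4p_{MedCo} + p_{RxPlus}).
∂π/∂p_{MedCo} = 71 − 8p_{MedCo} + p_{RxPlus} = 0 ⇒ p_{MedCo} = 8.875 + 0.125p_{RxPlus}.
The best-response slope dp_{MedCo}/dp_{RxPlus} = 0.125 > 0: the reaction function is upward-sloping, so the choices are strategic complements.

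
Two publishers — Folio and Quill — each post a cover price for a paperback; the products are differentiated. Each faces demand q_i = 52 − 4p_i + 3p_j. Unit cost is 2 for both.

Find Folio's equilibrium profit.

Folio's profit: π = (p_{Folio} − 2)(52 − 4p_{Folio} + 3p_{Quill}).
∂π/∂p_{Folio} = 60 − 8p_{Folio} + 3p_{Quill} = 0 ⇒ p_{Folio} = 7.5 + 0.375p_{Quill}.
Setting p_{Folio} = p_{Quill} in the reaction function: p_{Folio} = 7.5 + 0.375p_{Folio}, so p_{Folio} = 7.5 / 0.625 = 12.
q_{Folio} = 52 − 4·12 + 3·12 = 40.
Profit = (12 − 2)·40 = 400.

400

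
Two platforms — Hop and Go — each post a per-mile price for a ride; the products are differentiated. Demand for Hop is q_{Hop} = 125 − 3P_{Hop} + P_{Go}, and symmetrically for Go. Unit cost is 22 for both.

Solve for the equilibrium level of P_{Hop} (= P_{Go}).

Hop's profit: π = (P_{Hop} − 22)(125 − 3P_{Hop} + P_{Go}).
∂π/∂P_{Hop} = 191 − 6P_{Hop} + P_{Go} = 0 ⇒ P_{Hop} = 191/6 + (1/6)P_{Go}.
By symmetry P_{Go} = P_{Hop}; substituting into the reaction function, (5/6)P_{Hop} = 191/6 and P_{Hop} = 38.2.

38.2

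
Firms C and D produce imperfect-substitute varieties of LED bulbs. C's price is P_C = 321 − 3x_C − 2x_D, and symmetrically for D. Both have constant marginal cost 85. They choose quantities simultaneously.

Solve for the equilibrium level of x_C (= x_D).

29.5

Firm C's profit: π = x_C(321 − 3x_C − 2x_D) − 85x_C.
∂π/∂x_C = 236 − 6x_C − 2x_D = 0 ⇒ x_C = 118/3 − (1/3)x_D.
By symmetry x_D = x_C; substituting into the reaction function, (4/3)x_C = 118/3 and x_C = 29.5.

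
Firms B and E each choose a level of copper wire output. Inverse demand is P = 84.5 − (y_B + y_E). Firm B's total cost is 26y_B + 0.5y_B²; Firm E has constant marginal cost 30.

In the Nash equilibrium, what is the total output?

Firm B's profit: π = y_B(84.5 − (y_B + y_E)) − 26y_B − 0.5y_B².
∂π/∂y_B = 58.5 − 3y_B − y_E = 0, so y_B = 19.5 − (1/3)y_E.
For E: ∂π/∂y_E = 54.5 − 2y_E − y_B = 0 ⇒ y_E = 27.25 − 0.5y_B.
Solving the two reaction functions simultaneously: (1 − (−1/3)(−0.5))y_B = 19.5 − (1/3)·27.25, so (5/6)y_B = 125/12 and y_B = 12.5.
Then y_E = 27.25 − 0.5·12.5 = 21.
Total output: 12.5 + 21 = 33.5.

33.5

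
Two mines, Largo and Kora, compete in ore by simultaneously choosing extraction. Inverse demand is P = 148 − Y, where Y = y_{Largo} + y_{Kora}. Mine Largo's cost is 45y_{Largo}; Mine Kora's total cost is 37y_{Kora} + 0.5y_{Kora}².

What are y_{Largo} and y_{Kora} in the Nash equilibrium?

Mine Largo's profit: π = y_{Largo}(148 − (y_{Largo} + y_{Kora})) − 45y_{Largo}.
∂π/∂y_{Largo} = 103 − 2y_{Largo} − y_{Kora} = 0, so y_{Largo} = 51.5 − 0.5y_{Kora}.
For Kora: ∂π/∂y_{Kora} = 111 − 3y_{Kora} − y_{Largo} = 0 ⇒ y_{Kora} = 37 − (1/3)y_{Largo}.
Substituting the second reaction function into the first: y_{Largo} = 51.5 − 0.5(37 − (1/3)y_{Largo}), which gives (5/6)y_{Largo} = 33 ⇒ y_{Largo} = 39.6.
Then y_{Kora} = 37 − (1/3)·39.6 = 23.8.

39.6, 23.8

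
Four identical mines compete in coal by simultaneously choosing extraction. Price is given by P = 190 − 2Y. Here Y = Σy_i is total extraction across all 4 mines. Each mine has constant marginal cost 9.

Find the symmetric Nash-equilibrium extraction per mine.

18.1

A representative mine's profit is π_i = y_i(190 − 2Y) − 9y_i, with Y = y_i + Σ_{j≠i} y_j.
First-order condition: 181 − 4y_i − 2Σ_{j≠i} y_j = 0.
With identical mines, set every y_j = y: then 181 − 4y − 6y = 0, i.e. y = 181/10 = 18.1.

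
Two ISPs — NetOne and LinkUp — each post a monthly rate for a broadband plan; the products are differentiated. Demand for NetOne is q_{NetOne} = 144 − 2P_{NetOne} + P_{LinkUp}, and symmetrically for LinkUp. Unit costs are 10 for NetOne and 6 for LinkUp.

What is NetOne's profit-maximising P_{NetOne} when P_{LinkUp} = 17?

45.25

NetOne's profit: π = (P_{NetOne} − 10)(144 − 2P_{NetOne} + P_{LinkUp}).
∂π/∂P_{NetOne} = 164 − 4P_{NetOne} + P_{LinkUp} = 0 ⇒ P_{NetOne} = 41 + 0.25P_{LinkUp}.
At P_{LinkUp} = 17: P_{NetOne} = 41 + 0.25·17 = 45.25.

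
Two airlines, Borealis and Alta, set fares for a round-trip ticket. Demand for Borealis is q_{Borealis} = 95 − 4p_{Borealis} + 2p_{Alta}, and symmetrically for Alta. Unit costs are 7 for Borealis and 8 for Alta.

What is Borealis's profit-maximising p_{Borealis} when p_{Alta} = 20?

Borealis's profit: π = (p_{Borealis} − 7)(95 − 4p_{Borealis} + 2p_{Alta}).
∂π/∂p_{Borealis} = 123 − 8p_{Borealis} + 2p_{Alta} = 0 ⇒ p_{Borealis} = 15.375 + 0.25p_{Alta}.
At p_{Alta} = 20: p_{Borealis} = 15.375 + 0.25·20 = 20.375.

20.375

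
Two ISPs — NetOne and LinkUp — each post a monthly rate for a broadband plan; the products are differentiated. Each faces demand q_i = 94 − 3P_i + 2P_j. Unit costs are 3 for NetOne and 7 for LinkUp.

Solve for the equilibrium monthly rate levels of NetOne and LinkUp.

26.5, 28

NetOne's profit: π = (P_{NetOne} − 3)(94 − 3P_{NetOne} + 2P_{LinkUp}).
∂π/∂P_{NetOne} = 103 − 6P_{NetOne} + 2P_{LinkUp} = 0 ⇒ P_{NetOne} = 103/6 + (1/3)P_{LinkUp}.
Similarly P_{LinkUp} = 115/6 + (1/3)P_{NetOne}.
Plugging P_{LinkUp} into NetOne's best response: P_{NetOne} = 103/6 + (1/3)(115/6 + (1/3)P_{NetOne}) ⇒ (8/9)P_{NetOne} = 212/9, so P_{NetOne} = 26.5.
Then P_{LinkUp} = 115/6 + (1/3)·26.5 = 28.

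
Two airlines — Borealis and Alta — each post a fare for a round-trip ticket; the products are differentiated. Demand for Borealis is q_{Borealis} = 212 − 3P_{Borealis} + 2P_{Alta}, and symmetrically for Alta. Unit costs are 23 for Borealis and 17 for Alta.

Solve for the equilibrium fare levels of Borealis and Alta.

69.125, 66.875

Borealis's profit: π = (P_{Borealis} − 23)(212 − 3P_{Borealis} + 2P_{Alta}).
∂π/∂P_{Borealis} = 281 − 6P_{Borealis} + 2P_{Alta} = 0 ⇒ P_{Borealis} = 281/6 + (1/3)P_{Alta}.
Similarly P_{Alta} = 263/6 + (1/3)P_{Borealis}.
Plugging P_{Alta} into Borealis's best response: P_{Borealis} = 281/6 + (1/3)(263/6 + (1/3)P_{Borealis}) ⇒ (8/9)P_{Borealis} = 553/9, so P_{Borealis} = 69.125.
Then P_{Alta} = 263/6 + (1/3)·69.125 = 66.875.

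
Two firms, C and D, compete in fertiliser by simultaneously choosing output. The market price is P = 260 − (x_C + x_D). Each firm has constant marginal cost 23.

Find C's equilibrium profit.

6241

Firm C's profit: π = x_C(260 − (x_C + x_D)) − 23x_C.
∂π/∂x_C = 237 − 2x_C − x_D = 0, so x_C = 118.5 − 0.5x_D.
Setting x_C = x_D in the reaction function: x_C = 118.5 − 0.5x_C, so x_C = 118.5 / 1.5 = 79.
Price P = 260 − 158 = 102.
C's profit: (102 − 23)·79 = 6241.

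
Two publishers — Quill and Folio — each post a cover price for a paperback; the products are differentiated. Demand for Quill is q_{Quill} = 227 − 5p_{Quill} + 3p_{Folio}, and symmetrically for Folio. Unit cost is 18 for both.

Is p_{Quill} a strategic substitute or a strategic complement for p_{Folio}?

strategic complements

Quill's profit: π = (p_{Quill} − 18)(227 − 5p_{Quill} + 3p_{Folio}).
∂π/∂p_{Quill} = 317 − 10p_{Quill} + 3p_{Folio} = 0 ⇒ p_{Quill} = 31.7 + 0.3p_{Folio}.
The best-response slope dp_{Quill}/dp_{Folio} = 0.3 > 0: the reaction function is upward-sloping, so the choices are strategic complements.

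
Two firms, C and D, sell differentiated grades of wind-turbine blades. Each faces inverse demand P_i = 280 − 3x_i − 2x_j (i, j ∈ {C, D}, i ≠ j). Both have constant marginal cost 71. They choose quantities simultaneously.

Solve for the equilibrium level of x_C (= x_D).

Firm C's profit: π = x_C(280 − 3x_C − 2x_D) − 71x_C.
∂π/∂x_C = 209 − 6x_C − 2x_D = 0 ⇒ x_C = 209/6 − (1/3)x_D.
Setting x_C = x_D in the reaction function: x_C = 209/6 − (1/3)x_C, so x_C = (209/6) / (4/3) = 26.125.

26.125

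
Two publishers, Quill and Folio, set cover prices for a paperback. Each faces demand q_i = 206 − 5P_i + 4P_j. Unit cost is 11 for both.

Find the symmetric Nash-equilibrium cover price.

Quill's profit: π = (P_{Quill} − 11)(206 − 5P_{Quill} + 4P_{Folio}).
∂π/∂P_{Quill} = 261 − 10P_{Quill} + 4P_{Folio} = 0 ⇒ P_{Quill} = 26.1 + 0.4P_{Folio}.
The game is symmetric, so in equilibrium P_{Folio} = P_{Quill}: the reaction function gives 0.6P_{Quill} = 26.1, hence P_{Quill} = 43.5.

43.5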